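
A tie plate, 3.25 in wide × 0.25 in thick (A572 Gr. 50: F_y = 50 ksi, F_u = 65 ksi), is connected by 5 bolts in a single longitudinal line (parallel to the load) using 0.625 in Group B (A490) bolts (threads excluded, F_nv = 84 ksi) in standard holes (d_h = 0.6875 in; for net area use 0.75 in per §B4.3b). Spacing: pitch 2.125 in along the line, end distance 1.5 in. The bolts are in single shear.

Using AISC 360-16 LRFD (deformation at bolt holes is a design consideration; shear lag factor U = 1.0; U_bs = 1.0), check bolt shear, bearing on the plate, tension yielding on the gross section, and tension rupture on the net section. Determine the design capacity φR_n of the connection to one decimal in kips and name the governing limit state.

Bolt shear: A_b = π(0.625)²/4 = 0.3068 in². φR_n = 0.75 × 84 × 0.3068 × 5 × 1 = 96.6 kips.
Bearing (0.25 in plate, F_u = 65 ksi): end bolts L_c = 1.5 − 0.6875/2 = 1.15625, R_n = min(1.2×1.15625×0.25×65, 2.4×0.625×0.25×65) = 22.547 kips/bolt; interior L_c = 2.125 − 0.6875 = 1.4375, R_n = 24.375 kips/bolt. φR_n = 0.75 × (1×22.547 + 4×24.375) = 90.0 kips.
Tension yield (gross): A_g = 3.25×0.25 = 0.8125 in². φR_n = 0.90 × 50 × 0.8125 = 36.6 kips.
Tension rupture (net): A_n = (3.25 − 1×0.75)×0.25 = 0.625 in² (U = 1.0, A_e = A_n). φR_n = 0.75 × 65 × 0.625 = 30.5 kips.
Governing: min(96.6, 90.0, 36.6, 30.5) = 30.5 kips → net-section rupture.

30.5 kips (net-section rupture governs)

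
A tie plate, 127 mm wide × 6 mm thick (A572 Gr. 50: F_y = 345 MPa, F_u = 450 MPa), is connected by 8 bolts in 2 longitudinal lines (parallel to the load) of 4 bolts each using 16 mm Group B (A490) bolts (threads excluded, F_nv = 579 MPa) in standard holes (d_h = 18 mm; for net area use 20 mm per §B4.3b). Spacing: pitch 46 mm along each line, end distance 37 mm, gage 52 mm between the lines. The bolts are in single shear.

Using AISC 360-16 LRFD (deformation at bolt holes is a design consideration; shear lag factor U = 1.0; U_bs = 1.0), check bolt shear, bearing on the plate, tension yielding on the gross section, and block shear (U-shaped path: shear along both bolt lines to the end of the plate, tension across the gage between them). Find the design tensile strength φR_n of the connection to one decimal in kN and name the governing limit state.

236.6 kN (gross-section yield governs)

Bolt shear: A_b = π(16)²/4 = 201.06 mm². φR_n = 0.75 × 579 × 201.06 × 8 × 1 = 698.5 kN.
Bearing (6 mm plate, F_u = 450 MPa): end bolts L_c = 37 − 18/2 = 28, R_n = min(1.2×28×6×450, 2.4×16×6×450) = 90.72 kN/bolt; interior L_c = 46 − 18 = 28, R_n = 90.72 kN/bolt. φR_n = 0.75 × (2×90.72 + 6×90.72) = 544.3 kN.
Tension yield (gross): A_g = 127×6 = 762 mm². φR_n = 0.90 × 345 × 762 = 236.6 kN.
Block shear: shear path 2×[37+3×46] = 2×175 mm, A_gv = 2100, A_nv = 2×(175 − 3.5×20)×6 = 1260 mm²; tension across gage: (52 − 1×20)×6 = 192 mm². R_n = min(0.6×450×1260, 0.6×345×2100) + 1.0×450×192 = min(340.2, 434.7) + 86.4 = 426.6 kN. φR_n = 0.75 × 426.6 = 320.0 kN.
Governing: min(698.5, 544.3, 236.6, 320.0) = 236.6 kN → gross-section yield.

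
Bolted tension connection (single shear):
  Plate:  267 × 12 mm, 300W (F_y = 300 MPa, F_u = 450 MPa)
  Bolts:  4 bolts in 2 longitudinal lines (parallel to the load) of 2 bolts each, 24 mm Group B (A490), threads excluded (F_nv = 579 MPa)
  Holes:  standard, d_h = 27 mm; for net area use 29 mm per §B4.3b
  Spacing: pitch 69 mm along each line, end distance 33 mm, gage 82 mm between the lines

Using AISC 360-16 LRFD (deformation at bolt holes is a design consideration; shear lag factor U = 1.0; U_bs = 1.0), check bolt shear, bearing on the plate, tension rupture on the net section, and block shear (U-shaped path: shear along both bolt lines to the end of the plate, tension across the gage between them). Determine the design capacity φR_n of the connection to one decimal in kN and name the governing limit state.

Bolt shear: A_b = π(24)²/4 = 452.39 mm². φR_n = 0.75 × 579 × 452.39 × 4 × 1 = 785.8 kN.
Bearing (12 mm plate, F_u = 450 MPa): end bolts L_c = 33 − 27/2 = 19.5, R_n = min(1.2×19.5×12×450, 2.4×24×12×450) = 126.36 kN/bolt; interior L_c = 69 − 27 = 42, R_n = 272.16 kN/bolt. φR_n = 0.75 × (2×126.36 + 2×272.16) = 597.8 kN.
Tension rupture (net): A_n = (267 − 2×29)×12 = 2508 mm² (U = 1.0, A_e = A_n). φR_n = 0.75 × 450 × 2508 = 846.5 kN.
Block shear: shear path 2×[33+1×69] = 2×102 mm, A_gv = 2448, A_nv = 2×(102 − 1.5×29)×12 = 1404 mm²; tension across gage: (82 − 1×29)×12 = 636 mm². R_n = min(0.6×450×1404, 0.6×300×2448) + 1.0×450×636 = min(379.08, 440.64) + 286.2 = 665.28 kN. φR_n = 0.75 × 665.28 = 499.0 kN.
Governing: min(785.8, 597.8, 846.5, 499.0) = 499.0 kN → block shear.

499.0 kN (block shear governs)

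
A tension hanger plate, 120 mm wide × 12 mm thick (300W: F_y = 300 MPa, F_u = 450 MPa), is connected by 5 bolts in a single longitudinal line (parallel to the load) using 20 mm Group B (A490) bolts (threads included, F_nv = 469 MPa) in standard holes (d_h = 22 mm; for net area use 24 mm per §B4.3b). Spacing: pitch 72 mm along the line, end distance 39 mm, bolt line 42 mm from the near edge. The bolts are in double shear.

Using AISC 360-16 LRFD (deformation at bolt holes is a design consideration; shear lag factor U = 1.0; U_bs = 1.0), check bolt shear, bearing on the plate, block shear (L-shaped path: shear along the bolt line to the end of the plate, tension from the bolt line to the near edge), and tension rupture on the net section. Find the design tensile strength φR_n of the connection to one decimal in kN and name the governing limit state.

388.8 kN (net-section rupture governs)

Bolt shear: A_b = π(20)²/4 = 314.16 mm². φR_n = 0.75 × 469 × 314.16 × 5 × 2 = 1105.1 kN.
Bearing (12 mm plate, F_u = 450 MPa): end bolts L_c = 39 − 22/2 = 28, R_n = min(1.2×28×12×450, 2.4×20×12×450) = 181.44 kN/bolt; interior L_c = 72 − 22 = 50, R_n = 259.2 kN/bolt. φR_n = 0.75 × (1×181.44 + 4×259.2) = 913.7 kN.
Block shear: shear path 1×[39+4×72] = 1×327 mm, A_gv = 3924, A_nv = 1×(327 − 4.5×24)×12 = 2628 mm²; tension to near edge: (42 − 0.5×24)×12 = 360 mm². R_n = min(0.6×450×2628, 0.6×300×3924) + 1.0×450×360 = min(709.56, 706.32) + 162 = 868.32 kN. φR_n = 0.75 × 868.32 = 651.2 kN.
Tension rupture (net): A_n = (120 − 1×24)×12 = 1152 mm² (U = 1.0, A_e = A_n). φR_n = 0.75 × 450 × 1152 = 388.8 kN.
Governing: min(1105.1, 913.7, 651.2, 388.8) = 388.8 kN → net-section rupture.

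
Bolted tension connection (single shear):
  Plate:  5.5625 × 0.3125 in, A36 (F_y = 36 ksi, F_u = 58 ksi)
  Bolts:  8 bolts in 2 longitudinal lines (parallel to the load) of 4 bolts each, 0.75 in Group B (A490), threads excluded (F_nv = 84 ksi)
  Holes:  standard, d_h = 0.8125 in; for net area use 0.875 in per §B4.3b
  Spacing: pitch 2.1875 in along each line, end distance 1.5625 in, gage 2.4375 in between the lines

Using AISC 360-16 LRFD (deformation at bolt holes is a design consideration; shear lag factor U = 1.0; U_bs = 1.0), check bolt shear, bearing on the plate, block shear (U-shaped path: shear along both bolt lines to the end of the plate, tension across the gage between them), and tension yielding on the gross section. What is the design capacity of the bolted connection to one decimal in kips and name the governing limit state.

Bolt shear: A_b = π(0.75)²/4 = 0.44179 in². φR_n = 0.75 × 84 × 0.44179 × 8 × 1 = 222.7 kips.
Bearing (0.3125 in plate, F_u = 58 ksi): end bolts L_c = 1.5625 − 0.8125/2 = 1.15625, R_n = min(1.2×1.15625×0.3125×58, 2.4×0.75×0.3125×58) = 25.148 kips/bolt; interior L_c = 2.1875 − 0.8125 = 1.375, R_n = 29.906 kips/bolt. φR_n = 0.75 × (2×25.148 + 6×29.906) = 172.3 kips.
Block shear: shear path 2×[1.5625+3×2.1875] = 2×8.125 in, A_gv = 5.0781, A_nv = 2×(8.125 − 3.5×0.875)×0.3125 = 3.1641 in²; tension across gage: (2.4375 − 1×0.875)×0.3125 = 0.48828 in². R_n = min(0.6×58×3.1641, 0.6×36×5.0781) + 1.0×58×0.48828 = min(110.11, 109.69) + 28.32 = 138.01 kips. φR_n = 0.75 × 138.01 = 103.5 kips.
Tension yield (gross): A_g = 5.5625×0.3125 = 1.7383 in². φR_n = 0.90 × 36 × 1.7383 = 56.3 kips.
Governing: min(222.7, 172.3, 103.5, 56.3) = 56.3 kips → gross-section yield.

56.3 kips (gross-section yield governs)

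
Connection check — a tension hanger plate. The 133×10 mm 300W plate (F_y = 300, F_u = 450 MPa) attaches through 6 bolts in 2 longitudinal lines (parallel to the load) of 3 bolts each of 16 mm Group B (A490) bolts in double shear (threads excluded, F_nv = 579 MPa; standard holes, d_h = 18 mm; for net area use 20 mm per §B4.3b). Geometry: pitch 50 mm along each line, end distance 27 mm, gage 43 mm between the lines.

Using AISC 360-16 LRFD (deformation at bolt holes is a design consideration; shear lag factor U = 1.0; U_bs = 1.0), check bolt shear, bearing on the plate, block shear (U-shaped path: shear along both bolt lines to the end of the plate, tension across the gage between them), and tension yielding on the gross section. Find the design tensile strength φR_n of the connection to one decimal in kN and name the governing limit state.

359.1 kN (gross-section yield governs)

Bolt shear: A_b = π(16)²/4 = 201.06 mm². φR_n = 0.75 × 579 × 201.06 × 6 × 2 = 1047.7 kN.
Bearing (10 mm plate, F_u = 450 MPa): end bolts L_c = 27 − 18/2 = 18, R_n = min(1.2×18×10×450, 2.4×16×10×450) = 97.2 kN/bolt; interior L_c = 50 − 18 = 32, R_n = 172.8 kN/bolt. φR_n = 0.75 × (2×97.2 + 4×172.8) = 664.2 kN.
Block shear: shear path 2×[27+2×50] = 2×127 mm, A_gv = 2540, A_nv = 2×(127 − 2.5×20)×10 = 1540 mm²; tension across gage: (43 − 1×20)×10 = 230 mm². R_n = min(0.6×450×1540, 0.6×300×2540) + 1.0×450×230 = min(415.8, 457.2) + 103.5 = 519.3 kN. φR_n = 0.75 × 519.3 = 389.5 kN.
Tension yield (gross): A_g = 133×10 = 1330 mm². φR_n = 0.90 × 300 × 1330 = 359.1 kN.
Governing: min(1047.7, 664.2, 389.5, 359.1) = 359.1 kN → gross-section yield.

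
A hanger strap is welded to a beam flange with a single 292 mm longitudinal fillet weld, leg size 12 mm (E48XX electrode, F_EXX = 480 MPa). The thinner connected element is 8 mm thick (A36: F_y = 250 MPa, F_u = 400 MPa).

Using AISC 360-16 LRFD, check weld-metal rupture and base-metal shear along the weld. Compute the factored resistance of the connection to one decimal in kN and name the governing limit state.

350.4 kN (base-metal shear governs)

Weld metal: throat = 0.707×12 = 8.484 mm, L = 292 mm. φR_n = 0.75 × 0.6 × 480 × 8.484 × 292 = 535.1 kN.
Base metal shear (8 mm plate): yield φR_n = 1.0×0.6×250×8×292 = 350.4 kN; rupture φR_n = 0.75×0.6×400×8×292 = 420.5 kN; take 350.4 kN (yield).
Governing: min(535.1, 350.4) = 350.4 kN → base-metal shear.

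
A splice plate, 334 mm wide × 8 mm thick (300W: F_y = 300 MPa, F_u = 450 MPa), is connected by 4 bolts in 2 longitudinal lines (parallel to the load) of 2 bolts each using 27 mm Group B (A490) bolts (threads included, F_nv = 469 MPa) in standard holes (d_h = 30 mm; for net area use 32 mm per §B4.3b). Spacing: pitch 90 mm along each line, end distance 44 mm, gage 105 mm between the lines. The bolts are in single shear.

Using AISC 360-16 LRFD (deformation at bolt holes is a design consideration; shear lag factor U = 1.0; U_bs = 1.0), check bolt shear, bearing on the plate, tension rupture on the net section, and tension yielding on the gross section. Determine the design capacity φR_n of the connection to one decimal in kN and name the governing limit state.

537.8 kN (bearing governs)

Bolt shear: A_b = π(27)²/4 = 572.56 mm². φR_n = 0.75 × 469 × 572.56 × 4 × 1 = 805.6 kN.
Bearing (8 mm plate, F_u = 450 MPa): end bolts L_c = 44 − 30/2 = 29, R_n = min(1.2×29×8×450, 2.4×27×8×450) = 125.28 kN/bolt; interior L_c = 90 − 30 = 60, R_n = 233.28 kN/bolt. φR_n = 0.75 × (2×125.28 + 2×233.28) = 537.8 kN.
Tension rupture (net): A_n = (334 − 2×32)×8 = 2160 mm² (U = 1.0, A_e = A_n). φR_n = 0.75 × 450 × 2160 = 729.0 kN.
Tension yield (gross): A_g = 334×8 = 2672 mm². φR_n = 0.90 × 300 × 2672 = 721.4 kN.
Governing: min(805.6, 537.8, 729.0, 721.4) = 537.8 kN → bearing.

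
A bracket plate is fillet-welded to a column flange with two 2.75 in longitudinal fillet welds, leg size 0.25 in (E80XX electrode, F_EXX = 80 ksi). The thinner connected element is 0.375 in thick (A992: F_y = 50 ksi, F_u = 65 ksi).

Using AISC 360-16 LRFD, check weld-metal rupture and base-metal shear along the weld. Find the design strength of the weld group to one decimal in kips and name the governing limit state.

35.0 kips (weld metal governs)

Weld metal: throat = 0.707×0.25 = 0.17675 in, L = 2×2.75 = 5.5 in. φR_n = 0.75 × 0.6 × 80 × 0.17675 × 5.5 = 35.0 kips.
Base metal shear (0.375 in plate): yield φR_n = 1.0×0.6×50×0.375×5.5 = 61.9 kips; rupture φR_n = 0.75×0.6×65×0.375×5.5 = 60.3 kips; take 60.3 kips (rupture).
Governing: min(35.0, 60.3) = 35.0 kips → weld metal.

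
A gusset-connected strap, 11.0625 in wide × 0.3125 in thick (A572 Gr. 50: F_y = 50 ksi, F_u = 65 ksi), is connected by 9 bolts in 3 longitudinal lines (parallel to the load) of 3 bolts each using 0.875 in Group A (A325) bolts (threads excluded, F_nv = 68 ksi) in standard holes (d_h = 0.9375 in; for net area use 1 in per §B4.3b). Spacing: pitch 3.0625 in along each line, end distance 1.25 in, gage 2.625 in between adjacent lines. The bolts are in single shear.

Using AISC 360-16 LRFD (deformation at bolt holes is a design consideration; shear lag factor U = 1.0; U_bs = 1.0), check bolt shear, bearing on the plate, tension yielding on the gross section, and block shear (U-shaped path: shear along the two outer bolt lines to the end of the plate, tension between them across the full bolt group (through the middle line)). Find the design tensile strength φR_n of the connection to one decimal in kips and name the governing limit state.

138.6 kips (block shear governs)

Bolt shear: A_b = π(0.875)²/4 = 0.60132 in². φR_n = 0.75 × 68 × 0.60132 × 9 × 1 = 276.0 kips.
Bearing (0.3125 in plate, F_u = 65 ksi): end bolts L_c = 1.25 − 0.9375/2 = 0.78125, R_n = min(1.2×0.78125×0.3125×65, 2.4×0.875×0.3125×65) = 19.043 kips/bolt; interior L_c = 3.0625 − 0.9375 = 2.125, R_n = 42.656 kips/bolt. φR_n = 0.75 × (3×19.043 + 6×42.656) = 234.8 kips.
Tension yield (gross): A_g = 11.0625×0.3125 = 3.457 in². φR_n = 0.90 × 50 × 3.457 = 155.6 kips.
Block shear: shear path 2×[1.25+2×3.0625] = 2×7.375 in, A_gv = 4.6094, A_nv = 2×(7.375 − 2.5×1)×0.3125 = 3.0469 in²; tension across gage: (5.25 − 2×1)×0.3125 = 1.0156 in². R_n = min(0.6×65×3.0469, 0.6×50×4.6094) + 1.0×65×1.0156 = min(118.83, 138.28) + 66.014 = 184.84 kips. φR_n = 0.75 × 184.84 = 138.6 kips.
Governing: min(276.0, 234.8, 155.6, 138.6) = 138.6 kips → block shear.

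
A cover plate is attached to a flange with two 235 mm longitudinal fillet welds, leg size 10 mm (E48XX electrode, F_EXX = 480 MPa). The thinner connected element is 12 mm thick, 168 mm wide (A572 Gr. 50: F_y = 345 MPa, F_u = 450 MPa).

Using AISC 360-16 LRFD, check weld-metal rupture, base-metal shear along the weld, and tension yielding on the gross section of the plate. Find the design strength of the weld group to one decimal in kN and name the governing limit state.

Weld metal: throat = 0.707×10 = 7.07 mm, L = 2×235 = 470 mm. φR_n = 0.75 × 0.6 × 480 × 7.07 × 470 = 717.7 kN.
Base metal shear (12 mm plate): yield φR_n = 1.0×0.6×345×12×470 = 1167.5 kN; rupture φR_n = 0.75×0.6×450×12×470 = 1142.1 kN; take 1142.1 kN (rupture).
Tension yield (gross): A_g = 168×12 = 2016 mm². φR_n = 0.90 × 345 × 2016 = 626.0 kN.
Governing: min(717.7, 1142.1, 626.0) = 626.0 kN → gross-section yield.

626.0 kN (gross-section yield governs)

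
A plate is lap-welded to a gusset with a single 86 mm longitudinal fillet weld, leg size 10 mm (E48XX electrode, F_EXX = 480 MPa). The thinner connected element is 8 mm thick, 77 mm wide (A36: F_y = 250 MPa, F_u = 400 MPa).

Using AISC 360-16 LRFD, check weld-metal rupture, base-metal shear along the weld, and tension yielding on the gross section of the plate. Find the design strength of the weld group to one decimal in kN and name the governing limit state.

Weld metal: throat = 0.707×10 = 7.07 mm, L = 86 mm. φR_n = 0.75 × 0.6 × 480 × 7.07 × 86 = 131.3 kN.
Base metal shear (8 mm plate): yield φR_n = 1.0×0.6×250×8×86 = 103.2 kN; rupture φR_n = 0.75×0.6×400×8×86 = 123.8 kN; take 103.2 kN (yield).
Tension yield (gross): A_g = 77×8 = 616 mm². φR_n = 0.90 × 250 × 616 = 138.6 kN.
Governing: min(131.3, 103.2, 138.6) = 103.2 kN → base-metal shear.

103.2 kN (base-metal shear governs)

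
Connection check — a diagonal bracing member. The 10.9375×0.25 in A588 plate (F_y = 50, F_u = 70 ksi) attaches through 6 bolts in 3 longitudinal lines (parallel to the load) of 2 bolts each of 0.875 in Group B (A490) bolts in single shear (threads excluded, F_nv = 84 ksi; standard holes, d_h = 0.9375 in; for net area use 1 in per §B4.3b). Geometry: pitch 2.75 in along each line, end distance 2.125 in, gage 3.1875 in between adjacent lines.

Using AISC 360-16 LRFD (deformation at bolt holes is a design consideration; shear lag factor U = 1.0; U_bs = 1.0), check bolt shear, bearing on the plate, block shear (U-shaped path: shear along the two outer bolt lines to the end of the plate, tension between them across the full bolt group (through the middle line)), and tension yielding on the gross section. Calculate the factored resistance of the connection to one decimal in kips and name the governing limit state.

Bolt shear: A_b = π(0.875)²/4 = 0.60132 in². φR_n = 0.75 × 84 × 0.60132 × 6 × 1 = 227.3 kips.
Bearing (0.25 in plate, F_u = 70 ksi): end bolts L_c = 2.125 − 0.9375/2 = 1.65625, R_n = min(1.2×1.65625×0.25×70, 2.4×0.875×0.25×70) = 34.781 kips/bolt; interior L_c = 2.75 − 0.9375 = 1.8125, R_n = 36.75 kips/bolt. φR_n = 0.75 × (3×34.781 + 3×36.75) = 160.9 kips.
Block shear: shear path 2×[2.125+1×2.75] = 2×4.875 in, A_gv = 2.4375, A_nv = 2×(4.875 − 1.5×1)×0.25 = 1.6875 in²; tension across gage: (6.375 − 2×1)×0.25 = 1.0938 in². R_n = min(0.6×70×1.6875, 0.6×50×2.4375) + 1.0×70×1.0938 = min(70.875, 73.125) + 76.566 = 147.44 kips. φR_n = 0.75 × 147.44 = 110.6 kips.
Tension yield (gross): A_g = 10.9375×0.25 = 2.7344 in². φR_n = 0.90 × 50 × 2.7344 = 123.0 kips.
Governing: min(227.3, 160.9, 110.6, 123.0) = 110.6 kips → block shear.

110.6 kips (block shear governs)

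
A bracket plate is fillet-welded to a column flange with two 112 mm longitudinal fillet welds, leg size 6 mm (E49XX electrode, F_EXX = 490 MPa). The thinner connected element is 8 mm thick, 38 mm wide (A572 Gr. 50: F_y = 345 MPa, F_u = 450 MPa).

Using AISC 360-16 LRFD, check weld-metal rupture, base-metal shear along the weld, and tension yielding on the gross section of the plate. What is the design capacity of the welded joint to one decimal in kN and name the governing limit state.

94.4 kN (gross-section yield governs)

Weld metal: throat = 0.707×6 = 4.242 mm, L = 2×112 = 224 mm. φR_n = 0.75 × 0.6 × 490 × 4.242 × 224 = 209.5 kN.
Base metal shear (8 mm plate): yield φR_n = 1.0×0.6×345×8×224 = 370.9 kN; rupture φR_n = 0.75×0.6×450×8×224 = 362.9 kN; take 362.9 kN (rupture).
Tension yield (gross): A_g = 38×8 = 304 mm². φR_n = 0.90 × 345 × 304 = 94.4 kN.
Governing: min(209.5, 362.9, 94.4) = 94.4 kN → gross-section yield.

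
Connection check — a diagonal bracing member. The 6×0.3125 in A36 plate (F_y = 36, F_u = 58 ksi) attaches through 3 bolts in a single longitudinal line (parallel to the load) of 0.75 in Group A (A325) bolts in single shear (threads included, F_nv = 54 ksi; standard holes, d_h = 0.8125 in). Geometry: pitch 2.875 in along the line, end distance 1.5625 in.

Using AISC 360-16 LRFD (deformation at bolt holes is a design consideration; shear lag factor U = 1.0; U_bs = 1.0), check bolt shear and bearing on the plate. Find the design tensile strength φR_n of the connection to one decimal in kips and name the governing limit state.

Bolt shear: A_b = π(0.75)²/4 = 0.44179 in². φR_n = 0.75 × 54 × 0.44179 × 3 × 1 = 53.7 kips.
Bearing (0.3125 in plate, F_u = 58 ksi): end bolts L_c = 1.5625 − 0.8125/2 = 1.15625, R_n = min(1.2×1.15625×0.3125×58, 2.4×0.75×0.3125×58) = 25.148 kips/bolt; interior L_c = 2.875 − 0.8125 = 2.0625, R_n = 32.625 kips/bolt. φR_n = 0.75 × (1×25.148 + 2×32.625) = 67.8 kips.
Governing: min(53.7, 67.8) = 53.7 kips → bolt shear.

53.7 kips (bolt shear governs)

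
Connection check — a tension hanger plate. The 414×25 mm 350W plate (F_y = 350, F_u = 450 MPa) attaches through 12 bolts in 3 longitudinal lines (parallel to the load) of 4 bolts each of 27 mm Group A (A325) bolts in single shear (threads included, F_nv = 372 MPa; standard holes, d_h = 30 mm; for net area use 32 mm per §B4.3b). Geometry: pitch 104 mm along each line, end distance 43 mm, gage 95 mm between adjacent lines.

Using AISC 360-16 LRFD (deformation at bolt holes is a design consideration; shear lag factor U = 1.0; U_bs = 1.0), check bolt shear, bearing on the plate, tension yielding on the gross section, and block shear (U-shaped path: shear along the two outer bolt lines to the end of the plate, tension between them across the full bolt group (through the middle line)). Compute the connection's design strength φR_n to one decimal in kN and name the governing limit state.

1916.9 kN (bolt shear governs)

Bolt shear: A_b = π(27)²/4 = 572.56 mm². φR_n = 0.75 × 372 × 572.56 × 12 × 1 = 1916.9 kN.
Bearing (25 mm plate, F_u = 450 MPa): end bolts L_c = 43 − 30/2 = 28, R_n = min(1.2×28×25×450, 2.4×27×25×450) = 378 kN/bolt; interior L_c = 104 − 30 = 74, R_n = 729 kN/bolt. φR_n = 0.75 × (3×378 + 9×729) = 5771.3 kN.
Tension yield (gross): A_g = 414×25 = 10350 mm². φR_n = 0.90 × 350 × 10350 = 3260.3 kN.
Block shear: shear path 2×[43+3×104] = 2×355 mm, A_gv = 17750, A_nv = 2×(355 − 3.5×32)×25 = 12150 mm²; tension across gage: (190 − 2×32)×25 = 3150 mm². R_n = min(0.6×450×12150, 0.6×350×17750) + 1.0×450×3150 = min(3280.5, 3727.5) + 1417.5 = 4698 kN. φR_n = 0.75 × 4698 = 3523.5 kN.
Governing: min(1916.9, 5771.3, 3260.3, 3523.5) = 1916.9 kN → bolt shear.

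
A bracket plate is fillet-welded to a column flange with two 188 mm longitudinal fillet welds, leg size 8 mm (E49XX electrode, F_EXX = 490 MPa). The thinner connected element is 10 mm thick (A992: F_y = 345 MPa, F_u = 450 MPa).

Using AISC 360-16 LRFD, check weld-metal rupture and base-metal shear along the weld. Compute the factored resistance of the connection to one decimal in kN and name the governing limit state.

Weld metal: throat = 0.707×8 = 5.656 mm, L = 2×188 = 376 mm. φR_n = 0.75 × 0.6 × 490 × 5.656 × 376 = 468.9 kN.
Base metal shear (10 mm plate): yield φR_n = 1.0×0.6×345×10×376 = 778.3 kN; rupture φR_n = 0.75×0.6×450×10×376 = 761.4 kN; take 761.4 kN (rupture).
Governing: min(468.9, 761.4) = 468.9 kN → weld metal.

468.9 kN (weld metal governs)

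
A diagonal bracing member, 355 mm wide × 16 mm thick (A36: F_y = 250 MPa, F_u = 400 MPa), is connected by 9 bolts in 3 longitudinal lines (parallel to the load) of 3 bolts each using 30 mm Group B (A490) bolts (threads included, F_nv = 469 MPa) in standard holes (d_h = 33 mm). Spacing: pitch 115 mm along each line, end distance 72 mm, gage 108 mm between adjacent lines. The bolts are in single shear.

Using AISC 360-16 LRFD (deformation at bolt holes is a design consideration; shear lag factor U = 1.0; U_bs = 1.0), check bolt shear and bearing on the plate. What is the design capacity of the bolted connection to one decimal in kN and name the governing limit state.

Bolt shear: A_b = π(30)²/4 = 706.86 mm². φR_n = 0.75 × 469 × 706.86 × 9 × 1 = 2237.7 kN.
Bearing (16 mm plate, F_u = 400 MPa): end bolts L_c = 72 − 33/2 = 55.5, R_n = min(1.2×55.5×16×400, 2.4×30×16×400) = 426.24 kN/bolt; interior L_c = 115 − 33 = 82, R_n = 460.8 kN/bolt. φR_n = 0.75 × (3×426.24 + 6×460.8) = 3032.6 kN.
Governing: min(2237.7, 3032.6) = 2237.7 kN → bolt shear.

2237.7 kN (bolt shear governs)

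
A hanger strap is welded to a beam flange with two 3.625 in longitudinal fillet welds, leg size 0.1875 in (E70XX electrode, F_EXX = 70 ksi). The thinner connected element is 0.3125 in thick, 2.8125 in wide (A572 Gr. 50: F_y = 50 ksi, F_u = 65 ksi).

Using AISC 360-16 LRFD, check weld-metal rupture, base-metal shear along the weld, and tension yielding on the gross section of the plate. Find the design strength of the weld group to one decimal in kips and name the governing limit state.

Weld metal: throat = 0.707×0.1875 = 0.13256 in, L = 2×3.625 = 7.25 in. φR_n = 0.75 × 0.6 × 70 × 0.13256 × 7.25 = 30.3 kips.
Base metal shear (0.3125 in plate): yield φR_n = 1.0×0.6×50×0.3125×7.25 = 68.0 kips; rupture φR_n = 0.75×0.6×65×0.3125×7.25 = 66.3 kips; take 66.3 kips (rupture).
Tension yield (gross): A_g = 2.8125×0.3125 = 0.87891 in². φR_n = 0.90 × 50 × 0.87891 = 39.6 kips.
Governing: min(30.3, 66.3, 39.6) = 30.3 kips → weld metal.

30.3 kips (weld metal governs)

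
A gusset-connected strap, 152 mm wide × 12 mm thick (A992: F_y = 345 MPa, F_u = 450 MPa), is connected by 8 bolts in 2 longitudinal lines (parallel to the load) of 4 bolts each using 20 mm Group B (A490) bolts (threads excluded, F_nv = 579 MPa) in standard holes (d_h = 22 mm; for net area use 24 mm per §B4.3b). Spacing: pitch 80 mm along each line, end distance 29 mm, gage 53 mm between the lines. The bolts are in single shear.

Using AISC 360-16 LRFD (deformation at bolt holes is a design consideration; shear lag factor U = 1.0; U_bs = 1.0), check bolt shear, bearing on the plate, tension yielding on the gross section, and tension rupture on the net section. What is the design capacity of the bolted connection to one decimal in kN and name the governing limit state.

421.2 kN (net-section rupture governs)

Bolt shear: A_b = π(20)²/4 = 314.16 mm². φR_n = 0.75 × 579 × 314.16 × 8 × 1 = 1091.4 kN.
Bearing (12 mm plate, F_u = 450 MPa): end bolts L_c = 29 − 22/2 = 18, R_n = min(1.2×18×12×450, 2.4×20×12×450) = 116.64 kN/bolt; interior L_c = 80 − 22 = 58, R_n = 259.2 kN/bolt. φR_n = 0.75 × (2×116.64 + 6×259.2) = 1341.4 kN.
Tension yield (gross): A_g = 152×12 = 1824 mm². φR_n = 0.90 × 345 × 1824 = 566.4 kN.
Tension rupture (net): A_n = (152 − 2×24)×12 = 1248 mm² (U = 1.0, A_e = A_n). φR_n = 0.75 × 450 × 1248 = 421.2 kN.
Governing: min(1091.4, 1341.4, 566.4, 421.2) = 421.2 kN → net-section rupture.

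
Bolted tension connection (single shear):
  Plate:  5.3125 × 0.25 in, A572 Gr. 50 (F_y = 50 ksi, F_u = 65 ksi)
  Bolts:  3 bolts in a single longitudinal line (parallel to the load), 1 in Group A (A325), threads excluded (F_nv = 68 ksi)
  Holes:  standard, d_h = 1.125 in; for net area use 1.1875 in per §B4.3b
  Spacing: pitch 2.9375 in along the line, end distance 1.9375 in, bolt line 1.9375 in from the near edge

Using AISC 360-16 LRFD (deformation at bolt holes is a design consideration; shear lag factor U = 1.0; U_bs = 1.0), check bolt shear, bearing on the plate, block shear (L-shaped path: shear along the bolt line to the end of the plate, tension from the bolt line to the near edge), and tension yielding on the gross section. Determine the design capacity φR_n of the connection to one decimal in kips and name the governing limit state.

Bolt shear: A_b = π(1)²/4 = 0.7854 in². φR_n = 0.75 × 68 × 0.7854 × 3 × 1 = 120.2 kips.
Bearing (0.25 in plate, F_u = 65 ksi): end bolts L_c = 1.9375 − 1.125/2 = 1.375, R_n = min(1.2×1.375×0.25×65, 2.4×1×0.25×65) = 26.813 kips/bolt; interior L_c = 2.9375 − 1.125 = 1.8125, R_n = 35.344 kips/bolt. φR_n = 0.75 × (1×26.813 + 2×35.344) = 73.1 kips.
Block shear: shear path 1×[1.9375+2×2.9375] = 1×7.8125 in, A_gv = 1.9531, A_nv = 1×(7.8125 − 2.5×1.1875)×0.25 = 1.2109 in²; tension to near edge: (1.9375 − 0.5×1.1875)×0.25 = 0.33594 in². R_n = min(0.6×65×1.2109, 0.6×50×1.9531) + 1.0×65×0.33594 = min(47.225, 58.593) + 21.836 = 69.061 kips. φR_n = 0.75 × 69.061 = 51.8 kips.
Tension yield (gross): A_g = 5.3125×0.25 = 1.3281 in². φR_n = 0.90 × 50 × 1.3281 = 59.8 kips.
Governing: min(120.2, 73.1, 51.8, 59.8) = 51.8 kips → block shear.

51.8 kips (block shear governs)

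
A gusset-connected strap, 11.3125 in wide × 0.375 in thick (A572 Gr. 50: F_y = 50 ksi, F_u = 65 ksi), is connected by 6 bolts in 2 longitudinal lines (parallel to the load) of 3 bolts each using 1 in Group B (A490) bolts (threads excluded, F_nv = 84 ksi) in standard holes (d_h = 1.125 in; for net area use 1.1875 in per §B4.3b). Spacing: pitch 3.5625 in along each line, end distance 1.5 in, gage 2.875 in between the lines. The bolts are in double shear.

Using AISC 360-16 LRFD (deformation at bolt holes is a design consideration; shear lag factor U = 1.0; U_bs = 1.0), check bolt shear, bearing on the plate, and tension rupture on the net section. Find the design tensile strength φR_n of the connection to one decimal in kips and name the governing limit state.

163.4 kips (net-section rupture governs)

Bolt shear: A_b = π(1)²/4 = 0.7854 in². φR_n = 0.75 × 84 × 0.7854 × 6 × 2 = 593.8 kips.
Bearing (0.375 in plate, F_u = 65 ksi): end bolts L_c = 1.5 − 1.125/2 = 0.9375, R_n = min(1.2×0.9375×0.375×65, 2.4×1×0.375×65) = 27.422 kips/bolt; interior L_c = 3.5625 − 1.125 = 2.4375, R_n = 58.5 kips/bolt. φR_n = 0.75 × (2×27.422 + 4×58.5) = 216.6 kips.
Tension rupture (net): A_n = (11.3125 − 2×1.1875)×0.375 = 3.3516 in² (U = 1.0, A_e = A_n). φR_n = 0.75 × 65 × 3.3516 = 163.4 kips.
Governing: min(593.8, 216.6, 163.4) = 163.4 kips → net-section rupture.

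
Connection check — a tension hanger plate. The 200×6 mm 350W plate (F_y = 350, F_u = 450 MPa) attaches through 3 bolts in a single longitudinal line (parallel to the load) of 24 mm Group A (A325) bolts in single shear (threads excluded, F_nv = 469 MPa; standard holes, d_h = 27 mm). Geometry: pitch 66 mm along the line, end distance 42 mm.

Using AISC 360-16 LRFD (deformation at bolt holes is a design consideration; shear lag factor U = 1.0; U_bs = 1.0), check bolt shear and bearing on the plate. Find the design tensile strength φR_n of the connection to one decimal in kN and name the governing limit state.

258.8 kN (bearing governs)

Bolt shear: A_b = π(24)²/4 = 452.39 mm². φR_n = 0.75 × 469 × 452.39 × 3 × 1 = 477.4 kN.
Bearing (6 mm plate, F_u = 450 MPa): end bolts L_c = 42 − 27/2 = 28.5, R_n = min(1.2×28.5×6×450, 2.4×24×6×450) = 92.34 kN/bolt; interior L_c = 66 − 27 = 39, R_n = 126.36 kN/bolt. φR_n = 0.75 × (1×92.34 + 2×126.36) = 258.8 kN.
Governing: min(477.4, 258.8) = 258.8 kN → bearing.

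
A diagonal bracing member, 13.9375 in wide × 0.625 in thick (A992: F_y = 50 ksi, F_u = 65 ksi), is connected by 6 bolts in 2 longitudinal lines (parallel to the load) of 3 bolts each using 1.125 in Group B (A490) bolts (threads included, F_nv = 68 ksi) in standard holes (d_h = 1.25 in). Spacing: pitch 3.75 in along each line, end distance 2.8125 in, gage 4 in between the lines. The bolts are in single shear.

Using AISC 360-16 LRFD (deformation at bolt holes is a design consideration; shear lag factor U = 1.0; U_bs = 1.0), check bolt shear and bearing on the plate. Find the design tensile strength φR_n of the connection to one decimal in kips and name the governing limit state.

304.2 kips (bolt shear governs)

Bolt shear: A_b = π(1.125)²/4 = 0.99402 in². φR_n = 0.75 × 68 × 0.99402 × 6 × 1 = 304.2 kips.
Bearing (0.625 in plate, F_u = 65 ksi): end bolts L_c = 2.8125 − 1.25/2 = 2.1875, R_n = min(1.2×2.1875×0.625×65, 2.4×1.125×0.625×65) = 106.64 kips/bolt; interior L_c = 3.75 − 1.25 = 2.5, R_n = 109.69 kips/bolt. φR_n = 0.75 × (2×106.64 + 4×109.69) = 489.0 kips.
Governing: min(304.2, 489.0) = 304.2 kips → bolt shear.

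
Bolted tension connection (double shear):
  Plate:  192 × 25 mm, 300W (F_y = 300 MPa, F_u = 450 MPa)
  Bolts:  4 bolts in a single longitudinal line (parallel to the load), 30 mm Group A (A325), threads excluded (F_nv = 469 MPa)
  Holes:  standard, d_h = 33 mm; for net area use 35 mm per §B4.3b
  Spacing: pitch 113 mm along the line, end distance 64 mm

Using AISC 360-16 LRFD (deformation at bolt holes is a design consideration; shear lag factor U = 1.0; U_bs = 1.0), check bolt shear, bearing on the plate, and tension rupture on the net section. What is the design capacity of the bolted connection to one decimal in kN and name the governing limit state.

Bolt shear: A_b = π(30)²/4 = 706.86 mm². φR_n = 0.75 × 469 × 706.86 × 4 × 2 = 1989.1 kN.
Bearing (25 mm plate, F_u = 450 MPa): end bolts L_c = 64 − 33/2 = 47.5, R_n = min(1.2×47.5×25×450, 2.4×30×25×450) = 641.25 kN/bolt; interior L_c = 113 − 33 = 80, R_n = 810 kN/bolt. φR_n = 0.75 × (1×641.25 + 3×810) = 2303.4 kN.
Tension rupture (net): A_n = (192 − 1×35)×25 = 3925 mm² (U = 1.0, A_e = A_n). φR_n = 0.75 × 450 × 3925 = 1324.7 kN.
Governing: min(1989.1, 2303.4, 1324.7) = 1324.7 kN → net-section rupture.

1324.7 kN (net-section rupture governs)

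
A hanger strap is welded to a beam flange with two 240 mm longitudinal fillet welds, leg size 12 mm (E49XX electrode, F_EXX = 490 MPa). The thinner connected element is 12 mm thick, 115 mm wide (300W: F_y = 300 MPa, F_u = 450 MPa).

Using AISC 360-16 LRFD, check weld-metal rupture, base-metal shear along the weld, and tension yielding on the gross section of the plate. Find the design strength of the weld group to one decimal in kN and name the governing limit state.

372.6 kN (gross-section yield governs)

Weld metal: throat = 0.707×12 = 8.484 mm, L = 2×240 = 480 mm. φR_n = 0.75 × 0.6 × 490 × 8.484 × 480 = 897.9 kN.
Base metal shear (12 mm plate): yield φR_n = 1.0×0.6×300×12×480 = 1036.8 kN; rupture φR_n = 0.75×0.6×450×12×480 = 1166.4 kN; take 1036.8 kN (yield).
Tension yield (gross): A_g = 115×12 = 1380 mm². φR_n = 0.90 × 300 × 1380 = 372.6 kN.
Governing: min(897.9, 1036.8, 372.6) = 372.6 kN → gross-section yield.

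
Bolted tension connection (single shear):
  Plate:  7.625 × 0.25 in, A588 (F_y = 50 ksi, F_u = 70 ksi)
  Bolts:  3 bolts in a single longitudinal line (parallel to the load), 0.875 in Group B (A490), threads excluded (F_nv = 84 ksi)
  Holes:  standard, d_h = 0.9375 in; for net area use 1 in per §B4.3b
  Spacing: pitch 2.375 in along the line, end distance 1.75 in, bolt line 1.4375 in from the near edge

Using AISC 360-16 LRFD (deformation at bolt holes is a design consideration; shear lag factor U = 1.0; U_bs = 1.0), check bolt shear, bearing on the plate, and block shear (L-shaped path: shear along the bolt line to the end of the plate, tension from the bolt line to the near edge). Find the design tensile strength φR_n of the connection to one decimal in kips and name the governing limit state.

Bolt shear: A_b = π(0.875)²/4 = 0.60132 in². φR_n = 0.75 × 84 × 0.60132 × 3 × 1 = 113.6 kips.
Bearing (0.25 in plate, F_u = 70 ksi): end bolts L_c = 1.75 − 0.9375/2 = 1.28125, R_n = min(1.2×1.28125×0.25×70, 2.4×0.875×0.25×70) = 26.906 kips/bolt; interior L_c = 2.375 − 0.9375 = 1.4375, R_n = 30.188 kips/bolt. φR_n = 0.75 × (1×26.906 + 2×30.188) = 65.5 kips.
Block shear: shear path 1×[1.75+2×2.375] = 1×6.5 in, A_gv = 1.625, A_nv = 1×(6.5 − 2.5×1)×0.25 = 1 in²; tension to near edge: (1.4375 − 0.5×1)×0.25 = 0.23438 in². R_n = min(0.6×70×1, 0.6×50×1.625) + 1.0×70×0.23438 = min(42, 48.75) + 16.407 = 58.407 kips. φR_n = 0.75 × 58.407 = 43.8 kips.
Governing: min(113.6, 65.5, 43.8) = 43.8 kips → block shear.

43.8 kips (block shear governs)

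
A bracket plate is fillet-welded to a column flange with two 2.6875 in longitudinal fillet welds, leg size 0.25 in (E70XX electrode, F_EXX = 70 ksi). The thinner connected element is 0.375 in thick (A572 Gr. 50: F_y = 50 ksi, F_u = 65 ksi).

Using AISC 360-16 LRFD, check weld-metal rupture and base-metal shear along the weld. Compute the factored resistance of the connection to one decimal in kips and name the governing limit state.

Weld metal: throat = 0.707×0.25 = 0.17675 in, L = 2×2.6875 = 5.375 in. φR_n = 0.75 × 0.6 × 70 × 0.17675 × 5.375 = 29.9 kips.
Base metal shear (0.375 in plate): yield φR_n = 1.0×0.6×50×0.375×5.375 = 60.5 kips; rupture φR_n = 0.75×0.6×65×0.375×5.375 = 59.0 kips; take 59.0 kips (rupture).
Governing: min(29.9, 59.0) = 29.9 kips → weld metal.

29.9 kips (weld metal governs)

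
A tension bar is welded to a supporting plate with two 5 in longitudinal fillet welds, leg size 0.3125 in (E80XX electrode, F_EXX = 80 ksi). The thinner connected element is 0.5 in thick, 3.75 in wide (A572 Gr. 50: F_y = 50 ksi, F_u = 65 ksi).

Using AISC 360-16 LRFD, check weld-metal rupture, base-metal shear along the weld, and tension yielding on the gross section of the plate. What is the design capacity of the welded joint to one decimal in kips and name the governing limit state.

79.5 kips (weld metal governs)

Weld metal: throat = 0.707×0.3125 = 0.22094 in, L = 2×5 = 10 in. φR_n = 0.75 × 0.6 × 80 × 0.22094 × 10 = 79.5 kips.
Base metal shear (0.5 in plate): yield φR_n = 1.0×0.6×50×0.5×10 = 150.0 kips; rupture φR_n = 0.75×0.6×65×0.5×10 = 146.3 kips; take 146.3 kips (rupture).
Tension yield (gross): A_g = 3.75×0.5 = 1.875 in². φR_n = 0.90 × 50 × 1.875 = 84.4 kips.
Governing: min(79.5, 146.3, 84.4) = 79.5 kips → weld metal.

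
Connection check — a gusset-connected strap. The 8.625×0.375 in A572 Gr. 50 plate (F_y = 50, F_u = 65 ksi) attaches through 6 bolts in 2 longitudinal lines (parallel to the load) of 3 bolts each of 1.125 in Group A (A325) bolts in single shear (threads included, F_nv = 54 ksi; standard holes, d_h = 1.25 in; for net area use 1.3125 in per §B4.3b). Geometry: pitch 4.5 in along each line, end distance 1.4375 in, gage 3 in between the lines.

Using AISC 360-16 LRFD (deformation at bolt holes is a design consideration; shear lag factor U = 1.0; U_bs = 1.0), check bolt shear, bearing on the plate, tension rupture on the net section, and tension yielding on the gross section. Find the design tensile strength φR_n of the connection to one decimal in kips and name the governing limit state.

Bolt shear: A_b = π(1.125)²/4 = 0.99402 in². φR_n = 0.75 × 54 × 0.99402 × 6 × 1 = 241.5 kips.
Bearing (0.375 in plate, F_u = 65 ksi): end bolts L_c = 1.4375 − 1.25/2 = 0.8125, R_n = min(1.2×0.8125×0.375×65, 2.4×1.125×0.375×65) = 23.766 kips/bolt; interior L_c = 4.5 − 1.25 = 3.25, R_n = 65.813 kips/bolt. φR_n = 0.75 × (2×23.766 + 4×65.813) = 233.1 kips.
Tension rupture (net): A_n = (8.625 − 2×1.3125)×0.375 = 2.25 in² (U = 1.0, A_e = A_n). φR_n = 0.75 × 65 × 2.25 = 109.7 kips.
Tension yield (gross): A_g = 8.625×0.375 = 3.2344 in². φR_n = 0.90 × 50 × 3.2344 = 145.5 kips.
Governing: min(241.5, 233.1, 109.7, 145.5) = 109.7 kips → net-section rupture.

109.7 kips (net-section rupture governs)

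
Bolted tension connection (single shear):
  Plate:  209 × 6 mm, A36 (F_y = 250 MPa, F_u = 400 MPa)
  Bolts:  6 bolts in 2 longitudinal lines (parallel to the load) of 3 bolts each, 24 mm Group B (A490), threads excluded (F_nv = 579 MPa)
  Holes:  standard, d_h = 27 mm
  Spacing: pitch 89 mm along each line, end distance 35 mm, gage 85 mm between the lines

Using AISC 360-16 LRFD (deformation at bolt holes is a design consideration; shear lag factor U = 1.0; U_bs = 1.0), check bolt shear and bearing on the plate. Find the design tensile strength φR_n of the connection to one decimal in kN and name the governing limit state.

Bolt shear: A_b = π(24)²/4 = 452.39 mm². φR_n = 0.75 × 579 × 452.39 × 6 × 1 = 1178.7 kN.
Bearing (6 mm plate, F_u = 400 MPa): end bolts L_c = 35 − 27/2 = 21.5, R_n = min(1.2×21.5×6×400, 2.4×24×6×400) = 61.92 kN/bolt; interior L_c = 89 − 27 = 62, R_n = 138.24 kN/bolt. φR_n = 0.75 × (2×61.92 + 4×138.24) = 507.6 kN.
Governing: min(1178.7, 507.6) = 507.6 kN → bearing.

507.6 kN (bearing governs)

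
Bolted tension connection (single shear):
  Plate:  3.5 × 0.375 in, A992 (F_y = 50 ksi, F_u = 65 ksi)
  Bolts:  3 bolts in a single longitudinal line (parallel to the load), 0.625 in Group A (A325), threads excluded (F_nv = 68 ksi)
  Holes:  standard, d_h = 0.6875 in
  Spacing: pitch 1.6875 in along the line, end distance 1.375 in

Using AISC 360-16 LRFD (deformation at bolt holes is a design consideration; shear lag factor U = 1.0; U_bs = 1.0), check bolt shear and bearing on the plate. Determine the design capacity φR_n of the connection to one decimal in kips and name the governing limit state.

46.9 kips (bolt shear governs)

Bolt shear: A_b = π(0.625)²/4 = 0.3068 in². φR_n = 0.75 × 68 × 0.3068 × 3 × 1 = 46.9 kips.
Bearing (0.375 in plate, F_u = 65 ksi): end bolts L_c = 1.375 − 0.6875/2 = 1.03125, R_n = min(1.2×1.03125×0.375×65, 2.4×0.625×0.375×65) = 30.164 kips/bolt; interior L_c = 1.6875 − 0.6875 = 1, R_n = 29.25 kips/bolt. φR_n = 0.75 × (1×30.164 + 2×29.25) = 66.5 kips.
Governing: min(46.9, 66.5) = 46.9 kips → bolt shear.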